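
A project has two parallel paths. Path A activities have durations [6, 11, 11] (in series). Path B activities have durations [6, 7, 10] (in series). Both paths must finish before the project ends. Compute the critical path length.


Path A total = 6 + 11 + 11 = 28
Path B total = 6 + 7 + 10 = 23
Critical path = longest path = max(28, 23) = 28

28


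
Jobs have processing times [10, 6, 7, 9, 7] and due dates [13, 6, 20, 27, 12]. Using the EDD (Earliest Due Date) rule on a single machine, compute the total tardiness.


Sort by due date (EDD order): [(6, 6), (7, 12), (10, 13), (7, 20), (9, 27)]
Compute completion times and tardiness:
  Job 1: p=6, d=6, C=6, tardiness=max(0,6-6)=0
  Job 2: p=7, d=12, C=13, tardiness=max(0,13-12)=1
  Job 3: p=10, d=13, C=23, tardiness=max(0,23-13)=10
  Job 4: p=7, d=20, C=30, tardiness=max(0,30-20)=10
  Job 5: p=9, d=27, C=39, tardiness=max(0,39-27)=12
Total tardiness = 33

33


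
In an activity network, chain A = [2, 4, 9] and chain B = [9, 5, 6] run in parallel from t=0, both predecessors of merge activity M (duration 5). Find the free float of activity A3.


ES(A3) = sum of predecessors on chain A = 6
EF(A3) = ES + duration = 6 + 9 = 15
Successor of A3 is M. ES(M) = max(sum(A), sum(B)) = max(15, 20) = 20
Free float = ES(successor) - EF(current) = 20 - 15 = 5

5


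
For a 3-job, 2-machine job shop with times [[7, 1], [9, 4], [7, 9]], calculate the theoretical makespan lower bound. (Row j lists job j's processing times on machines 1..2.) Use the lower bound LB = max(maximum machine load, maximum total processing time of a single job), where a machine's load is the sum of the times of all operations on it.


Machine loads:
  Machine 1: 7 + 9 + 7 = 23
  Machine 2: 1 + 4 + 9 = 14
Max machine load = 23
Job totals:
  Job 1: 8
  Job 2: 13
  Job 3: 16
Max job total = 16
Lower bound = max(23, 16) = 23

23


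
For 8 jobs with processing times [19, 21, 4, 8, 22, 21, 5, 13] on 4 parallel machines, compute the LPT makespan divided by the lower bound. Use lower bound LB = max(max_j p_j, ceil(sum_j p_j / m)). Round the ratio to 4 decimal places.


LPT order: [22, 21, 21, 19, 13, 8, 5, 4]
Machine loads after assignment: [26, 29, 26, 32]
LPT makespan = 32
Lower bound = max(max_job, ceil(total/4)) = max(22, 29) = 29
Ratio = 32 / 29 = 1.1034

1.1034


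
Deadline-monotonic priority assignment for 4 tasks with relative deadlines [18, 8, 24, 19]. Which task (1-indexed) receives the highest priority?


Sort tasks by relative deadline (ascending):
  Task 2: deadline = 8
  Task 1: deadline = 18
  Task 4: deadline = 19
  Task 3: deadline = 24
Priority order (highest first): [2, 1, 4, 3]
Highest priority task = 2

2


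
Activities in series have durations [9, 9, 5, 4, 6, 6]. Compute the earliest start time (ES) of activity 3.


Activity 3 starts after activities 1 through 2 complete.
Predecessor durations: [9, 9]
ES = 9 + 9 = 18

18


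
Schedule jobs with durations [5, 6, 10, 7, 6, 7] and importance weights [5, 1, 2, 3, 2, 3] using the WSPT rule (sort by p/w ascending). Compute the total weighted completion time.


Compute p/w ratios and sort ascending (WSPT): [(5, 5), (7, 3), (7, 3), (6, 2), (10, 2), (6, 1)]
Compute weighted completion times:
  Job (p=5,w=5): C=5, w*C=5*5=25
  Job (p=7,w=3): C=12, w*C=3*12=36
  Job (p=7,w=3): C=19, w*C=3*19=57
  Job (p=6,w=2): C=25, w*C=2*25=50
  Job (p=10,w=2): C=35, w*C=2*35=70
  Job (p=6,w=1): C=41, w*C=1*41=41
Total weighted completion time = 279

279


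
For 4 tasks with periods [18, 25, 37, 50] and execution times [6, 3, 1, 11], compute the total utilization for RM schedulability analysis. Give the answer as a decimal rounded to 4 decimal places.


Compute individual utilizations (exact fractions):
  Task 1: C/T = 6/18 = 1/3 (approx. 0.3333)
  Task 2: C/T = 3/25 (approx. 0.12)
  Task 3: C/T = 1/37 (approx. 0.027)
  Task 4: C/T = 11/50 (approx. 0.22)
Total utilization U = 1/3 + 3/25 + 1/37 + 11/50 = 3887/5550
Rounded to 4 decimal places: U = 0.7004
RM (Liu & Layland) bound for 4 tasks = 0.756828; compare with U = 3887/5550 (approx. 0.700360)
U <= bound, so schedulable by RM sufficient condition.

0.7004


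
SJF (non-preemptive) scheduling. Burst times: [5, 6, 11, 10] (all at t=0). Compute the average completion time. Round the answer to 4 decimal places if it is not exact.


SJF order (ascending): [5, 6, 10, 11]
Completion times:
  Job 1: burst=5, C=5
  Job 2: burst=6, C=11
  Job 3: burst=10, C=21
  Job 4: burst=11, C=32
Average completion = 69/4 = 17.25

17.25


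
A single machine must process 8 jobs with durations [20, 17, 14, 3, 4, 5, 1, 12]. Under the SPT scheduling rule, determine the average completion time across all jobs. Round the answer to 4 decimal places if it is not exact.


Sort jobs by processing time (SPT order): [1, 3, 4, 5, 12, 14, 17, 20]
Compute completion times sequentially:
  Job 1: processing = 1, completes at 1
  Job 2: processing = 3, completes at 4
  Job 3: processing = 4, completes at 8
  Job 4: processing = 5, completes at 13
  Job 5: processing = 12, completes at 25
  Job 6: processing = 14, completes at 39
  Job 7: processing = 17, completes at 56
  Job 8: processing = 20, completes at 76
Sum of completion times = 222
Average completion time = 222/8 = 27.75

27.75


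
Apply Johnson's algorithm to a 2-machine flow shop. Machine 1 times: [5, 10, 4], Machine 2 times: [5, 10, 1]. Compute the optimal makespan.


Apply Johnson's rule:
  Group 1 (a <= b): [(1, 5, 5), (2, 10, 10)]
  Group 2 (a > b): [(3, 4, 1)]
Optimal job order: [1, 2, 3]
Schedule:
  Job 1: M1 done at 5, M2 done at 10
  Job 2: M1 done at 15, M2 done at 25
  Job 3: M1 done at 19, M2 done at 26
Makespan = 26

26


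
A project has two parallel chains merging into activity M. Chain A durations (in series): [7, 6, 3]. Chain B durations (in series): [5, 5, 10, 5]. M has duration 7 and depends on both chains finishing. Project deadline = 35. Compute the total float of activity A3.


Forward pass: ES(A3) = sum of predecessors on chain A = 13
EF = ES + duration = 13 + 3 = 16
Backward pass: LF(M) = deadline = 35; LS(M) = 35 - 7 = 28
LF(A3) = LS(M) - sum(successors on chain A) = 28 - 0 = 28
LS = LF - duration = 28 - 3 = 25
Total float = LS - ES = 25 - 13 = 12

12


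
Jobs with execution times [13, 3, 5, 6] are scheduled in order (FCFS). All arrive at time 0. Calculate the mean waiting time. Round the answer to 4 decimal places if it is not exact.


FCFS order (as given): [13, 3, 5, 6]
Waiting times:
  Job 1: wait = 0
  Job 2: wait = 13
  Job 3: wait = 16
  Job 4: wait = 21
Sum of waiting times = 50
Average waiting time = 50/4 = 12.5

12.5


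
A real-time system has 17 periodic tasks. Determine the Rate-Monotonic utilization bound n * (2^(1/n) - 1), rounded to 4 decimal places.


Compute 2^(1/17) = 1.0416160107
Subtract 1: 1.0416160107 - 1 = 0.0416160107
Multiply by n: 17 * 0.0416160107 = 0.7074721819
Round to 4 dp: 0.7075

0.7075


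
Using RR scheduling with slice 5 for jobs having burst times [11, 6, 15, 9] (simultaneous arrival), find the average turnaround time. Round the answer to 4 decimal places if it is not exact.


Time quantum = 5
Execution trace:
  J1 runs 5 units, time = 5
  J2 runs 5 units, time = 10
  J3 runs 5 units, time = 15
  J4 runs 5 units, time = 20
  J1 runs 5 units, time = 25
  J2 runs 1 units, time = 26
  J3 runs 5 units, time = 31
  J4 runs 4 units, time = 35
  J1 runs 1 units, time = 36
  J3 runs 5 units, time = 41
Finish times: [36, 26, 41, 35]
Average turnaround = 138/4 = 34.5

34.5


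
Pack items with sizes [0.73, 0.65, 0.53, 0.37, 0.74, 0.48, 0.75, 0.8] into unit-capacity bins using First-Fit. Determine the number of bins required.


Place items sequentially using First-Fit:
  Item 0.73 -> new Bin 1
  Item 0.65 -> new Bin 2
  Item 0.53 -> new Bin 3
  Item 0.37 -> Bin 3 (now 0.9)
  Item 0.74 -> new Bin 4
  Item 0.48 -> new Bin 5
  Item 0.75 -> new Bin 6
  Item 0.8 -> new Bin 7
Total bins used = 7

7


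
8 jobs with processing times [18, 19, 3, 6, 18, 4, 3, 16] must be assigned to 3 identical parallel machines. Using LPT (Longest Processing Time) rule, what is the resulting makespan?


Sort jobs in decreasing order (LPT): [19, 18, 18, 16, 6, 4, 3, 3]
Assign each job to the least loaded machine:
  Machine 1: jobs [19, 4, 3], load = 26
  Machine 2: jobs [18, 16], load = 34
  Machine 3: jobs [18, 6, 3], load = 27
Makespan = max load = 34

34


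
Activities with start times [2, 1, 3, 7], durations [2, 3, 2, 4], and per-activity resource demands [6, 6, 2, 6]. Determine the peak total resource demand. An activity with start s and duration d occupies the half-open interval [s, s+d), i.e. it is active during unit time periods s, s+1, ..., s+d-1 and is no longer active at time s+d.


Each activity i is active on [start_i, start_i + duration_i).
Compute total resource usage per time slot:
  t=0: active resources = [], total = 0
  t=1: active resources = [6], total = 6
  t=2: active resources = [6, 6], total = 12
  t=3: active resources = [6, 6, 2], total = 14
  t=4: active resources = [2], total = 2
  t=5: active resources = [], total = 0
  t=6: active resources = [], total = 0
  t=7: active resources = [6], total = 6
  t=8: active resources = [6], total = 6
  t=9: active resources = [6], total = 6
  t=10: active resources = [6], total = 6
Peak resource demand = 14

14


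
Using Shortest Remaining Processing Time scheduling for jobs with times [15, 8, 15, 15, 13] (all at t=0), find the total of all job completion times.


Since all jobs arrive at t=0, SRPT equals SPT ordering.
SPT order: [8, 13, 15, 15, 15]
Completion times:
  Job 1: p=8, C=8
  Job 2: p=13, C=21
  Job 3: p=15, C=36
  Job 4: p=15, C=51
  Job 5: p=15, C=66
Total completion time = 8 + 21 + 36 + 51 + 66 = 182

182


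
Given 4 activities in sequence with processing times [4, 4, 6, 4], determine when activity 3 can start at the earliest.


Activity 3 starts after activities 1 through 2 complete.
Predecessor durations: [4, 4]
ES = 4 + 4 = 8

8


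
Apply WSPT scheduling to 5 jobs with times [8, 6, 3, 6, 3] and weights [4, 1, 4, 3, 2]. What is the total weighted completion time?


Compute p/w ratios and sort ascending (WSPT): [(3, 4), (3, 2), (8, 4), (6, 3), (6, 1)]
Compute weighted completion times:
  Job (p=3,w=4): C=3, w*C=4*3=12
  Job (p=3,w=2): C=6, w*C=2*6=12
  Job (p=8,w=4): C=14, w*C=4*14=56
  Job (p=6,w=3): C=20, w*C=3*20=60
  Job (p=6,w=1): C=26, w*C=1*26=26
Total weighted completion time = 166

166


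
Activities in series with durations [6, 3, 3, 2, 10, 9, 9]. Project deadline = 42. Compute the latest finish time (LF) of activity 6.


LF(activity 6) = deadline - sum of successor durations
Successors: activities 7 through 7 with durations [9]
Sum of successor durations = 9
LF = 42 - 9 = 33

33


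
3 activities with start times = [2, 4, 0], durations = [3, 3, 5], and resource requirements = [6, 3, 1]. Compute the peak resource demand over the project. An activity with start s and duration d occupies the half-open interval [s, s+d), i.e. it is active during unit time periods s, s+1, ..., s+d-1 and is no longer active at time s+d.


Each activity i is active on [start_i, start_i + duration_i).
Compute total resource usage per time slot:
  t=0: active resources = [1], total = 1
  t=1: active resources = [1], total = 1
  t=2: active resources = [6, 1], total = 7
  t=3: active resources = [6, 1], total = 7
  t=4: active resources = [6, 3, 1], total = 10
  t=5: active resources = [3], total = 3
  t=6: active resources = [3], total = 3
Peak resource demand = 10

10


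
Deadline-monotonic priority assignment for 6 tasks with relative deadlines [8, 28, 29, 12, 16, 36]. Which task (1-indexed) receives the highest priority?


Sort tasks by relative deadline (ascending):
  Task 1: deadline = 8
  Task 4: deadline = 12
  Task 5: deadline = 16
  Task 2: deadline = 28
  Task 3: deadline = 29
  Task 6: deadline = 36
Priority order (highest first): [1, 4, 5, 2, 3, 6]
Highest priority task = 1

1


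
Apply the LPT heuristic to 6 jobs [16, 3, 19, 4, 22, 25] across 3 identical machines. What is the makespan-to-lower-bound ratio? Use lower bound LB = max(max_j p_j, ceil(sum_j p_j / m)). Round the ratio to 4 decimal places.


LPT order: [25, 22, 19, 16, 4, 3]
Machine loads after assignment: [28, 26, 35]
LPT makespan = 35
Lower bound = max(max_job, ceil(total/3)) = max(25, 30) = 30
Ratio = 35 / 30 = 1.1667

1.1667


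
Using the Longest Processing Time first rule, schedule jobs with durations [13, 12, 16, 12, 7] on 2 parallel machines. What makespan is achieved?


Sort jobs in decreasing order (LPT): [16, 13, 12, 12, 7]
Assign each job to the least loaded machine:
  Machine 1: jobs [16, 12], load = 28
  Machine 2: jobs [13, 12, 7], load = 32
Makespan = max load = 32

32


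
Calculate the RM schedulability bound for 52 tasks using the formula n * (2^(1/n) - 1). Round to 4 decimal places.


Compute 2^(1/52) = 1.0134189907
Subtract 1: 1.0134189907 - 1 = 0.0134189907
Multiply by n: 52 * 0.0134189907 = 0.6977875164
Round to 4 dp: 0.6978

0.6978


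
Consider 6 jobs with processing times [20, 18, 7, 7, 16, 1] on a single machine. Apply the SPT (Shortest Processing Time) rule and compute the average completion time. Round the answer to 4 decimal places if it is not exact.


Sort jobs by processing time (SPT order): [1, 7, 7, 16, 18, 20]
Compute completion times sequentially:
  Job 1: processing = 1, completes at 1
  Job 2: processing = 7, completes at 8
  Job 3: processing = 7, completes at 15
  Job 4: processing = 16, completes at 31
  Job 5: processing = 18, completes at 49
  Job 6: processing = 20, completes at 69
Sum of completion times = 173
Average completion time = 173/6 = 28.8333

28.8333


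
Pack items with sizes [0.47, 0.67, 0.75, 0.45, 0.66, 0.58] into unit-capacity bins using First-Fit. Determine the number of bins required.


Place items sequentially using First-Fit:
  Item 0.47 -> new Bin 1
  Item 0.67 -> new Bin 2
  Item 0.75 -> new Bin 3
  Item 0.45 -> Bin 1 (now 0.92)
  Item 0.66 -> new Bin 4
  Item 0.58 -> new Bin 5
Total bins used = 5

5


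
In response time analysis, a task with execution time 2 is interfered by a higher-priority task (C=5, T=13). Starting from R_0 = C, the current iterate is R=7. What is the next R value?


R_next = C + ceil(R_prev / T_hp) * C_hp
ceil(7 / 13) = ceil(0.5385) = 1
Interference = 1 * 5 = 5
R_next = 2 + 5 = 7
R_next = R_prev, so the iteration has converged (response time = 7).

7


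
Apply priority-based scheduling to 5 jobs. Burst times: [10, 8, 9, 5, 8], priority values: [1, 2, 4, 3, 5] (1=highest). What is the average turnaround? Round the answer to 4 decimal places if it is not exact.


Sort by priority (ascending = highest first):
Order: [(1, 10), (2, 8), (3, 5), (4, 9), (5, 8)]
Completion times:
  Priority 1, burst=10, C=10
  Priority 2, burst=8, C=18
  Priority 3, burst=5, C=23
  Priority 4, burst=9, C=32
  Priority 5, burst=8, C=40
Average turnaround = 123/5 = 24.6

24.6


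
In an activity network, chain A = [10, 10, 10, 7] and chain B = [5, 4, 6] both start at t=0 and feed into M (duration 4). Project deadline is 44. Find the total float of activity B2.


Forward pass: ES(B2) = sum of predecessors on chain B = 5
EF = ES + duration = 5 + 4 = 9
Backward pass: LF(M) = deadline = 44; LS(M) = 44 - 4 = 40
LF(B2) = LS(M) - sum(successors on chain B) = 40 - 6 = 34
LS = LF - duration = 34 - 4 = 30
Total float = LS - ES = 30 - 5 = 25

25


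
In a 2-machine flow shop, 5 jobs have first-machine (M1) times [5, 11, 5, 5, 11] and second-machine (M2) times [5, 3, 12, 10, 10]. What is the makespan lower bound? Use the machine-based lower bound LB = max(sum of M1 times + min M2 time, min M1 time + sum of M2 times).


LB1 = sum(M1 times) + min(M2 times) = 37 + 3 = 40
LB2 = min(M1 times) + sum(M2 times) = 5 + 40 = 45
Lower bound = max(LB1, LB2) = max(40, 45) = 45

45


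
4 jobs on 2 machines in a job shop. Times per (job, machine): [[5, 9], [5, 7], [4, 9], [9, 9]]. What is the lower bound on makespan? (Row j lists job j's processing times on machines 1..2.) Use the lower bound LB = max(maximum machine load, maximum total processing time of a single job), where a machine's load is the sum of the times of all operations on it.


Machine loads:
  Machine 1: 5 + 5 + 4 + 9 = 23
  Machine 2: 9 + 7 + 9 + 9 = 34
Max machine load = 34
Job totals:
  Job 1: 14
  Job 2: 12
  Job 3: 13
  Job 4: 18
Max job total = 18
Lower bound = max(34, 18) = 34

34


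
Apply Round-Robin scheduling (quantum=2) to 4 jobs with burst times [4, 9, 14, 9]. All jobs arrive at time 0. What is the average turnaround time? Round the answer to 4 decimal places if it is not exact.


Time quantum = 2
Execution trace:
  J1 runs 2 units, time = 2
  J2 runs 2 units, time = 4
  J3 runs 2 units, time = 6
  J4 runs 2 units, time = 8
  J1 runs 2 units, time = 10
  J2 runs 2 units, time = 12
  J3 runs 2 units, time = 14
  J4 runs 2 units, time = 16
  J2 runs 2 units, time = 18
  J3 runs 2 units, time = 20
  J4 runs 2 units, time = 22
  J2 runs 2 units, time = 24
  J3 runs 2 units, time = 26
  J4 runs 2 units, time = 28
  J2 runs 1 units, time = 29
  J3 runs 2 units, time = 31
  J4 runs 1 units, time = 32
  J3 runs 2 units, time = 34
  J3 runs 2 units, time = 36
Finish times: [10, 29, 36, 32]
Average turnaround = 107/4 = 26.75

26.75


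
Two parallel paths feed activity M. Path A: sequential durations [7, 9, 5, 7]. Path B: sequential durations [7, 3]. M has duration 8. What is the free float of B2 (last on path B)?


ES(B2) = sum of predecessors on chain B = 7
EF(B2) = ES + duration = 7 + 3 = 10
Successor of B2 is M. ES(M) = max(sum(A), sum(B)) = max(28, 10) = 28
Free float = ES(successor) - EF(current) = 28 - 10 = 18

18


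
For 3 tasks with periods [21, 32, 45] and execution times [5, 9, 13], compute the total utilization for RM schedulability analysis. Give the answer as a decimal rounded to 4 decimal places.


Compute individual utilizations (exact fractions):
  Task 1: C/T = 5/21 (approx. 0.2381)
  Task 2: C/T = 9/32 (approx. 0.2813)
  Task 3: C/T = 13/45 (approx. 0.2889)
Total utilization U = 5/21 + 9/32 + 13/45 = 8147/10080
Rounded to 4 decimal places: U = 0.8082
RM (Liu & Layland) bound for 3 tasks = 0.779763; compare with U = 8147/10080 (approx. 0.808234)
bound < U <= 1, so the RM sufficient condition is not met (inconclusive; an exact test such as response-time analysis is needed).

0.8082


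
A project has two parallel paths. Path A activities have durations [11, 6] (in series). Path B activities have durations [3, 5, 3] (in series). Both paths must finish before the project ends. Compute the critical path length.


Path A total = 11 + 6 = 17
Path B total = 3 + 5 + 3 = 11
Critical path = longest path = max(17, 11) = 17

17


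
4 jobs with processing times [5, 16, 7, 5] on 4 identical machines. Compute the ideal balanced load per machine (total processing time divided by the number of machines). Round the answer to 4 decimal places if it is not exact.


Total processing time = 5 + 16 + 7 + 5 = 33
Number of machines = 4
Ideal balanced load = 33 / 4 = 8.25

8.25


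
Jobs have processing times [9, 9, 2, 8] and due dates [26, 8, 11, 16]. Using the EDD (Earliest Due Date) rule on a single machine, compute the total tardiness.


Sort by due date (EDD order): [(9, 8), (2, 11), (8, 16), (9, 26)]
Compute completion times and tardiness:
  Job 1: p=9, d=8, C=9, tardiness=max(0,9-8)=1
  Job 2: p=2, d=11, C=11, tardiness=max(0,11-11)=0
  Job 3: p=8, d=16, C=19, tardiness=max(0,19-16)=3
  Job 4: p=9, d=26, C=28, tardiness=max(0,28-26)=2
Total tardiness = 6

6


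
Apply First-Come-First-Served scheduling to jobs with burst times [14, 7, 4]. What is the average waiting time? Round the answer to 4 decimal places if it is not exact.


FCFS order (as given): [14, 7, 4]
Waiting times:
  Job 1: wait = 0
  Job 2: wait = 14
  Job 3: wait = 21
Sum of waiting times = 35
Average waiting time = 35/3 = 11.6667

11.6667


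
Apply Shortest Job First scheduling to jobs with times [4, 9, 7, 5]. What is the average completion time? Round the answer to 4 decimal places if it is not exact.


SJF order (ascending): [4, 5, 7, 9]
Completion times:
  Job 1: burst=4, C=4
  Job 2: burst=5, C=9
  Job 3: burst=7, C=16
  Job 4: burst=9, C=25
Average completion = 54/4 = 13.5

13.5


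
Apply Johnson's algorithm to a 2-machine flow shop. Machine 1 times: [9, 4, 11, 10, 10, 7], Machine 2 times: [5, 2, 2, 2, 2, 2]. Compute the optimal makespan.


Apply Johnson's rule:
  Group 1 (a <= b): []
  Group 2 (a > b): [(1, 9, 5), (2, 4, 2), (3, 11, 2), (4, 10, 2), (5, 10, 2), (6, 7, 2)]
Optimal job order: [1, 2, 3, 4, 5, 6]
Schedule:
  Job 1: M1 done at 9, M2 done at 14
  Job 2: M1 done at 13, M2 done at 16
  Job 3: M1 done at 24, M2 done at 26
  Job 4: M1 done at 34, M2 done at 36
  Job 5: M1 done at 44, M2 done at 46
  Job 6: M1 done at 51, M2 done at 53
Makespan = 53

53


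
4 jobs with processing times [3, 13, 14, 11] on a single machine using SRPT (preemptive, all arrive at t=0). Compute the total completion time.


Since all jobs arrive at t=0, SRPT equals SPT ordering.
SPT order: [3, 11, 13, 14]
Completion times:
  Job 1: p=3, C=3
  Job 2: p=11, C=14
  Job 3: p=13, C=27
  Job 4: p=14, C=41
Total completion time = 3 + 14 + 27 + 41 = 85

85


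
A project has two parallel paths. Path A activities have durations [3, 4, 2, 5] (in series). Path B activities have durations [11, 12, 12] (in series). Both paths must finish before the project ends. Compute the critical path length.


Path A total = 3 + 4 + 2 + 5 = 14
Path B total = 11 + 12 + 12 = 35
Critical path = longest path = max(14, 35) = 35

35


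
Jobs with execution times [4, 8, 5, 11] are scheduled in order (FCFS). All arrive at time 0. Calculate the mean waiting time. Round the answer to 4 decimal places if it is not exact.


FCFS order (as given): [4, 8, 5, 11]
Waiting times:
  Job 1: wait = 0
  Job 2: wait = 4
  Job 3: wait = 12
  Job 4: wait = 17
Sum of waiting times = 33
Average waiting time = 33/4 = 8.25

8.25


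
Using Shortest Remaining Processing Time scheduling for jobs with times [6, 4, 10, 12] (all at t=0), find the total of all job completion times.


Since all jobs arrive at t=0, SRPT equals SPT ordering.
SPT order: [4, 6, 10, 12]
Completion times:
  Job 1: p=4, C=4
  Job 2: p=6, C=10
  Job 3: p=10, C=20
  Job 4: p=12, C=32
Total completion time = 4 + 10 + 20 + 32 = 66

66


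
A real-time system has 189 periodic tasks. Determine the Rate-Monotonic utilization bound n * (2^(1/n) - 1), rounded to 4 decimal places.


Compute 2^(1/189) = 1.0036741787
Subtract 1: 1.0036741787 - 1 = 0.0036741787
Multiply by n: 189 * 0.0036741787 = 0.6944197743
Round to 4 dp: 0.6944

0.6944


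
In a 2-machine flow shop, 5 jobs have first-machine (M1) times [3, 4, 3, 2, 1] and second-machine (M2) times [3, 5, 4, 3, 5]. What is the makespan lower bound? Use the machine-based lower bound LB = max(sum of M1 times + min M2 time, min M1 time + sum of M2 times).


LB1 = sum(M1 times) + min(M2 times) = 13 + 3 = 16
LB2 = min(M1 times) + sum(M2 times) = 1 + 20 = 21
Lower bound = max(LB1, LB2) = max(16, 21) = 21

21


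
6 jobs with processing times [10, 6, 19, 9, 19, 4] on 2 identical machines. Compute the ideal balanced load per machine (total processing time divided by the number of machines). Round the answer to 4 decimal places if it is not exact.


Total processing time = 10 + 6 + 19 + 9 + 19 + 4 = 67
Number of machines = 2
Ideal balanced load = 67 / 2 = 33.5

33.5


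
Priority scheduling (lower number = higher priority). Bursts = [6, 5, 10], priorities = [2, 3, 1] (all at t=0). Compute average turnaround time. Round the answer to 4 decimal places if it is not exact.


Sort by priority (ascending = highest first):
Order: [(1, 10), (2, 6), (3, 5)]
Completion times:
  Priority 1, burst=10, C=10
  Priority 2, burst=6, C=16
  Priority 3, burst=5, C=21
Average turnaround = 47/3 = 15.6667

15.6667


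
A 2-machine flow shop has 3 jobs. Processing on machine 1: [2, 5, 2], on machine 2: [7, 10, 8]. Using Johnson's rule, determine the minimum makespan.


Apply Johnson's rule:
  Group 1 (a <= b): [(1, 2, 7), (3, 2, 8), (2, 5, 10)]
  Group 2 (a > b): []
Optimal job order: [1, 3, 2]
Schedule:
  Job 1: M1 done at 2, M2 done at 9
  Job 3: M1 done at 4, M2 done at 17
  Job 2: M1 done at 9, M2 done at 27
Makespan = 27

27


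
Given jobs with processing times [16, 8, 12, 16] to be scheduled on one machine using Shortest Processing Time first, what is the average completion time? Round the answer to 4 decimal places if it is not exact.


Sort jobs by processing time (SPT order): [8, 12, 16, 16]
Compute completion times sequentially:
  Job 1: processing = 8, completes at 8
  Job 2: processing = 12, completes at 20
  Job 3: processing = 16, completes at 36
  Job 4: processing = 16, completes at 52
Sum of completion times = 116
Average completion time = 116/4 = 29.0

29.0


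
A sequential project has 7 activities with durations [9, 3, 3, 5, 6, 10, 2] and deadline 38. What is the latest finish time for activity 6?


LF(activity 6) = deadline - sum of successor durations
Successors: activities 7 through 7 with durations [2]
Sum of successor durations = 2
LF = 38 - 2 = 36

36


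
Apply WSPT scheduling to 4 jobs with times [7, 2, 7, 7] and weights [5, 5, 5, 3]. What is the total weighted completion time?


Compute p/w ratios and sort ascending (WSPT): [(2, 5), (7, 5), (7, 5), (7, 3)]
Compute weighted completion times:
  Job (p=2,w=5): C=2, w*C=5*2=10
  Job (p=7,w=5): C=9, w*C=5*9=45
  Job (p=7,w=5): C=16, w*C=5*16=80
  Job (p=7,w=3): C=23, w*C=3*23=69
Total weighted completion time = 204

204


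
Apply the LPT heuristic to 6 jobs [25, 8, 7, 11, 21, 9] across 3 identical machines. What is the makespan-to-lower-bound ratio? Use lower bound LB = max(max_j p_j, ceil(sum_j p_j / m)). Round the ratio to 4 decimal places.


LPT order: [25, 21, 11, 9, 8, 7]
Machine loads after assignment: [25, 28, 28]
LPT makespan = 28
Lower bound = max(max_job, ceil(total/3)) = max(25, 27) = 27
Ratio = 28 / 27 = 1.037

1.037


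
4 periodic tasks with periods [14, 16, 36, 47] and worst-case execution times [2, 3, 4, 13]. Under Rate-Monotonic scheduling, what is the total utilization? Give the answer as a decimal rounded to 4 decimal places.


Compute individual utilizations (exact fractions):
  Task 1: C/T = 2/14 = 1/7 (approx. 0.1429)
  Task 2: C/T = 3/16 (approx. 0.1875)
  Task 3: C/T = 4/36 = 1/9 (approx. 0.1111)
  Task 4: C/T = 13/47 (approx. 0.2766)
Total utilization U = 1/7 + 3/16 + 1/9 + 13/47 = 34019/47376
Rounded to 4 decimal places: U = 0.7181
RM (Liu & Layland) bound for 4 tasks = 0.756828; compare with U = 34019/47376 (approx. 0.718064)
U <= bound, so schedulable by RM sufficient condition.

0.7181


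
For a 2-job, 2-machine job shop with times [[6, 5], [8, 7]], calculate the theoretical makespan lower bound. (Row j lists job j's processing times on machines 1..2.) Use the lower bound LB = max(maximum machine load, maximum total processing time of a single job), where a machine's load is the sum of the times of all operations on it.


Machine loads:
  Machine 1: 6 + 8 = 14
  Machine 2: 5 + 7 = 12
Max machine load = 14
Job totals:
  Job 1: 11
  Job 2: 15
Max job total = 15
Lower bound = max(14, 15) = 15

15


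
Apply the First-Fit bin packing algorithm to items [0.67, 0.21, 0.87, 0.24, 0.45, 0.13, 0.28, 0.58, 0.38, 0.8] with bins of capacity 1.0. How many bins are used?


Place items sequentially using First-Fit:
  Item 0.67 -> new Bin 1
  Item 0.21 -> Bin 1 (now 0.88)
  Item 0.87 -> new Bin 2
  Item 0.24 -> new Bin 3
  Item 0.45 -> Bin 3 (now 0.69)
  Item 0.13 -> Bin 2 (now 1.0)
  Item 0.28 -> Bin 3 (now 0.97)
  Item 0.58 -> new Bin 4
  Item 0.38 -> Bin 4 (now 0.96)
  Item 0.8 -> new Bin 5
Total bins used = 5

5


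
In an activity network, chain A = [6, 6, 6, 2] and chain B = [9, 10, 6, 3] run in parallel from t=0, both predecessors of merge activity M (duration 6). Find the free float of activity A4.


ES(A4) = sum of predecessors on chain A = 18
EF(A4) = ES + duration = 18 + 2 = 20
Successor of A4 is M. ES(M) = max(sum(A), sum(B)) = max(20, 28) = 28
Free float = ES(successor) - EF(current) = 28 - 20 = 8

8


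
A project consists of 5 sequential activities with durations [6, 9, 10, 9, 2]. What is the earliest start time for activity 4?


Activity 4 starts after activities 1 through 3 complete.
Predecessor durations: [6, 9, 10]
ES = 6 + 9 + 10 = 25

25


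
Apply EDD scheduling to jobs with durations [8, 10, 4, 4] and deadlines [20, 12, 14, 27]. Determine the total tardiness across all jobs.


Sort by due date (EDD order): [(10, 12), (4, 14), (8, 20), (4, 27)]
Compute completion times and tardiness:
  Job 1: p=10, d=12, C=10, tardiness=max(0,10-12)=0
  Job 2: p=4, d=14, C=14, tardiness=max(0,14-14)=0
  Job 3: p=8, d=20, C=22, tardiness=max(0,22-20)=2
  Job 4: p=4, d=27, C=26, tardiness=max(0,26-27)=0
Total tardiness = 2

2


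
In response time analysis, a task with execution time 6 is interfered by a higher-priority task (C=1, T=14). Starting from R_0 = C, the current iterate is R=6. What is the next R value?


R_next = C + ceil(R_prev / T_hp) * C_hp
ceil(6 / 14) = ceil(0.4286) = 1
Interference = 1 * 1 = 1
R_next = 6 + 1 = 7

7


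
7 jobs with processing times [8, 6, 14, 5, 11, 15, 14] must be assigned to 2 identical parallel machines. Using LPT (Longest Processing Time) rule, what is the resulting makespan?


Sort jobs in decreasing order (LPT): [15, 14, 14, 11, 8, 6, 5]
Assign each job to the least loaded machine:
  Machine 1: jobs [15, 11, 8, 5], load = 39
  Machine 2: jobs [14, 14, 6], load = 34
Makespan = max load = 39

39


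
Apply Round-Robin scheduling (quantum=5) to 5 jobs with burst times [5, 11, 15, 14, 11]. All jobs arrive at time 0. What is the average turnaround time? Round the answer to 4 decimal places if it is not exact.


Time quantum = 5
Execution trace:
  J1 runs 5 units, time = 5
  J2 runs 5 units, time = 10
  J3 runs 5 units, time = 15
  J4 runs 5 units, time = 20
  J5 runs 5 units, time = 25
  J2 runs 5 units, time = 30
  J3 runs 5 units, time = 35
  J4 runs 5 units, time = 40
  J5 runs 5 units, time = 45
  J2 runs 1 units, time = 46
  J3 runs 5 units, time = 51
  J4 runs 4 units, time = 55
  J5 runs 1 units, time = 56
Finish times: [5, 46, 51, 55, 56]
Average turnaround = 213/5 = 42.6

42.6


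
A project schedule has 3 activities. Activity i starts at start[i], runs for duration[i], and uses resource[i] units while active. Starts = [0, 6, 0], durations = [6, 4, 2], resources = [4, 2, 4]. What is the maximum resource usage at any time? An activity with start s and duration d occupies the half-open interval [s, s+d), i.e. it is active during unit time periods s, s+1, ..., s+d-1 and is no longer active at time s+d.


Each activity i is active on [start_i, start_i + duration_i).
Compute total resource usage per time slot:
  t=0: active resources = [4, 4], total = 8
  t=1: active resources = [4, 4], total = 8
  t=2: active resources = [4], total = 4
  t=3: active resources = [4], total = 4
  t=4: active resources = [4], total = 4
  t=5: active resources = [4], total = 4
  t=6: active resources = [2], total = 2
  t=7: active resources = [2], total = 2
  t=8: active resources = [2], total = 2
  t=9: active resources = [2], total = 2
Peak resource demand = 8

8


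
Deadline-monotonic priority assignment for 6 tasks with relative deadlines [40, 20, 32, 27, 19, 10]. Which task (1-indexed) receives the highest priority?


Sort tasks by relative deadline (ascending):
  Task 6: deadline = 10
  Task 5: deadline = 19
  Task 2: deadline = 20
  Task 4: deadline = 27
  Task 3: deadline = 32
  Task 1: deadline = 40
Priority order (highest first): [6, 5, 2, 4, 3, 1]
Highest priority task = 6

6


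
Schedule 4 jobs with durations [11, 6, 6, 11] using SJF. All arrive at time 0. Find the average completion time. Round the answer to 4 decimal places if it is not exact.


SJF order (ascending): [6, 6, 11, 11]
Completion times:
  Job 1: burst=6, C=6
  Job 2: burst=6, C=12
  Job 3: burst=11, C=23
  Job 4: burst=11, C=34
Average completion = 75/4 = 18.75

18.75


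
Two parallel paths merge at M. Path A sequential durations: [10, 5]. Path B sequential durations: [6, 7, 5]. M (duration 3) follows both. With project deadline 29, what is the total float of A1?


Forward pass: ES(A1) = sum of predecessors on chain A = 0
EF = ES + duration = 0 + 10 = 10
Backward pass: LF(M) = deadline = 29; LS(M) = 29 - 3 = 26
LF(A1) = LS(M) - sum(successors on chain A) = 26 - 5 = 21
LS = LF - duration = 21 - 10 = 11
Total float = LS - ES = 11 - 0 = 11

11


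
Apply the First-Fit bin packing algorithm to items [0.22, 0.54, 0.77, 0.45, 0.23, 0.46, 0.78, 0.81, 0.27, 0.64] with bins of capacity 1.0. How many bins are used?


Place items sequentially using First-Fit:
  Item 0.22 -> new Bin 1
  Item 0.54 -> Bin 1 (now 0.76)
  Item 0.77 -> new Bin 2
  Item 0.45 -> new Bin 3
  Item 0.23 -> Bin 1 (now 0.99)
  Item 0.46 -> Bin 3 (now 0.91)
  Item 0.78 -> new Bin 4
  Item 0.81 -> new Bin 5
  Item 0.27 -> new Bin 6
  Item 0.64 -> Bin 6 (now 0.91)
Total bins used = 6

6


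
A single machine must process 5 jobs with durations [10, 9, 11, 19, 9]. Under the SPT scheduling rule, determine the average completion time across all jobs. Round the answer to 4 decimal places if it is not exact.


Sort jobs by processing time (SPT order): [9, 9, 10, 11, 19]
Compute completion times sequentially:
  Job 1: processing = 9, completes at 9
  Job 2: processing = 9, completes at 18
  Job 3: processing = 10, completes at 28
  Job 4: processing = 11, completes at 39
  Job 5: processing = 19, completes at 58
Sum of completion times = 152
Average completion time = 152/5 = 30.4

30.4


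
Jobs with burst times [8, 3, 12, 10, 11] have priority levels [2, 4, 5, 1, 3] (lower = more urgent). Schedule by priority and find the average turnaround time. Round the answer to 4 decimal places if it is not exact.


Sort by priority (ascending = highest first):
Order: [(1, 10), (2, 8), (3, 11), (4, 3), (5, 12)]
Completion times:
  Priority 1, burst=10, C=10
  Priority 2, burst=8, C=18
  Priority 3, burst=11, C=29
  Priority 4, burst=3, C=32
  Priority 5, burst=12, C=44
Average turnaround = 133/5 = 26.6

26.6


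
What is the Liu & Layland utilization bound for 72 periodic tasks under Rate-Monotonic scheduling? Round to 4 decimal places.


Compute 2^(1/72) = 1.0096735332
Subtract 1: 1.0096735332 - 1 = 0.0096735332
Multiply by n: 72 * 0.0096735332 = 0.6964943904
Round to 4 dp: 0.6965

0.6965


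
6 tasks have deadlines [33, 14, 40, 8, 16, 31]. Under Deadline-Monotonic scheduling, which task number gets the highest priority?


Sort tasks by relative deadline (ascending):
  Task 4: deadline = 8
  Task 2: deadline = 14
  Task 5: deadline = 16
  Task 6: deadline = 31
  Task 1: deadline = 33
  Task 3: deadline = 40
Priority order (highest first): [4, 2, 5, 6, 1, 3]
Highest priority task = 4

4


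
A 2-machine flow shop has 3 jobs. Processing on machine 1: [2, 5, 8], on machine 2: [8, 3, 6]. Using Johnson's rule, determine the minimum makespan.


Apply Johnson's rule:
  Group 1 (a <= b): [(1, 2, 8)]
  Group 2 (a > b): [(3, 8, 6), (2, 5, 3)]
Optimal job order: [1, 3, 2]
Schedule:
  Job 1: M1 done at 2, M2 done at 10
  Job 3: M1 done at 10, M2 done at 16
  Job 2: M1 done at 15, M2 done at 19
Makespan = 19

19


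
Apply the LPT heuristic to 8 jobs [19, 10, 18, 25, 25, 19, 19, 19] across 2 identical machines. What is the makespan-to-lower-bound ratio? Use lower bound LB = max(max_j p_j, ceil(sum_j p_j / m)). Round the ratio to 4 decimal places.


LPT order: [25, 25, 19, 19, 19, 19, 18, 10]
Machine loads after assignment: [81, 73]
LPT makespan = 81
Lower bound = max(max_job, ceil(total/2)) = max(25, 77) = 77
Ratio = 81 / 77 = 1.0519

1.0519


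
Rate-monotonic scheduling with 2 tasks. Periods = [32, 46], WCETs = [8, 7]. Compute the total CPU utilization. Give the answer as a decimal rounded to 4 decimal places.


Compute individual utilizations (exact fractions):
  Task 1: C/T = 8/32 = 1/4 (approx. 0.25)
  Task 2: C/T = 7/46 (approx. 0.1522)
Total utilization U = 1/4 + 7/46 = 37/92
Rounded to 4 decimal places: U = 0.4022
RM (Liu & Layland) bound for 2 tasks = 0.828427; compare with U = 37/92 (approx. 0.402174)
U <= bound, so schedulable by RM sufficient condition.

0.4022


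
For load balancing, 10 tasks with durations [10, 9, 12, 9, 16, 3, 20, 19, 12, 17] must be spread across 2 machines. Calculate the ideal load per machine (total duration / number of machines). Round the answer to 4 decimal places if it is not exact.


Total processing time = 10 + 9 + 12 + 9 + 16 + 3 + 20 + 19 + 12 + 17 = 127
Number of machines = 2
Ideal balanced load = 127 / 2 = 63.5

63.5


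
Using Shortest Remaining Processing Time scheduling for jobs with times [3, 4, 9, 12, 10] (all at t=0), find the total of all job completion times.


Since all jobs arrive at t=0, SRPT equals SPT ordering.
SPT order: [3, 4, 9, 10, 12]
Completion times:
  Job 1: p=3, C=3
  Job 2: p=4, C=7
  Job 3: p=9, C=16
  Job 4: p=10, C=26
  Job 5: p=12, C=38
Total completion time = 3 + 7 + 16 + 26 + 38 = 90

90


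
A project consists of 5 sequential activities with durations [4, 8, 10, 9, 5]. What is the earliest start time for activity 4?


Activity 4 starts after activities 1 through 3 complete.
Predecessor durations: [4, 8, 10]
ES = 4 + 8 + 10 = 22

22


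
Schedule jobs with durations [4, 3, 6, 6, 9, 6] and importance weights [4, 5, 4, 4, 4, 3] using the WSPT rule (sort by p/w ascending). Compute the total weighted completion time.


Compute p/w ratios and sort ascending (WSPT): [(3, 5), (4, 4), (6, 4), (6, 4), (6, 3), (9, 4)]
Compute weighted completion times:
  Job (p=3,w=5): C=3, w*C=5*3=15
  Job (p=4,w=4): C=7, w*C=4*7=28
  Job (p=6,w=4): C=13, w*C=4*13=52
  Job (p=6,w=4): C=19, w*C=4*19=76
  Job (p=6,w=3): C=25, w*C=3*25=75
  Job (p=9,w=4): C=34, w*C=4*34=136
Total weighted completion time = 382

382


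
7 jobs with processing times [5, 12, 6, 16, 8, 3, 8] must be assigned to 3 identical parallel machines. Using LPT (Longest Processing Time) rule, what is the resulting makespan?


Sort jobs in decreasing order (LPT): [16, 12, 8, 8, 6, 5, 3]
Assign each job to the least loaded machine:
  Machine 1: jobs [16, 5], load = 21
  Machine 2: jobs [12, 6], load = 18
  Machine 3: jobs [8, 8, 3], load = 19
Makespan = max load = 21

21


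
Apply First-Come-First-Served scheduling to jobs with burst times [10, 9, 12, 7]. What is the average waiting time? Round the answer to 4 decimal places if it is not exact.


FCFS order (as given): [10, 9, 12, 7]
Waiting times:
  Job 1: wait = 0
  Job 2: wait = 10
  Job 3: wait = 19
  Job 4: wait = 31
Sum of waiting times = 60
Average waiting time = 60/4 = 15.0

15.0


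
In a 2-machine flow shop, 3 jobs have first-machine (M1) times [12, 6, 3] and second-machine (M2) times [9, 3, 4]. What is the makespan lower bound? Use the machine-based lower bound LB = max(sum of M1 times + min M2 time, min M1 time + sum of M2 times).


LB1 = sum(M1 times) + min(M2 times) = 21 + 3 = 24
LB2 = min(M1 times) + sum(M2 times) = 3 + 16 = 19
Lower bound = max(LB1, LB2) = max(24, 19) = 24

24


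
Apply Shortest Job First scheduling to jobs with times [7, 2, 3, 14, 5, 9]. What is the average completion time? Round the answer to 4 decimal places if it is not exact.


SJF order (ascending): [2, 3, 5, 7, 9, 14]
Completion times:
  Job 1: burst=2, C=2
  Job 2: burst=3, C=5
  Job 3: burst=5, C=10
  Job 4: burst=7, C=17
  Job 5: burst=9, C=26
  Job 6: burst=14, C=40
Average completion = 100/6 = 16.6667

16.6667


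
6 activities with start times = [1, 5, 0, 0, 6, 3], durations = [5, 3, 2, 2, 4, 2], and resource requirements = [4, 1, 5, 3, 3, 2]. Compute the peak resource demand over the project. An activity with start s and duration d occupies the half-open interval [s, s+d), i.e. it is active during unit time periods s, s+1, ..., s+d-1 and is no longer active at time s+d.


Each activity i is active on [start_i, start_i + duration_i).
Compute total resource usage per time slot:
  t=0: active resources = [5, 3], total = 8
  t=1: active resources = [4, 5, 3], total = 12
  t=2: active resources = [4], total = 4
  t=3: active resources = [4, 2], total = 6
  t=4: active resources = [4, 2], total = 6
  t=5: active resources = [4, 1], total = 5
  t=6: active resources = [1, 3], total = 4
  t=7: active resources = [1, 3], total = 4
  t=8: active resources = [3], total = 3
  t=9: active resources = [3], total = 3
Peak resource demand = 12

12
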